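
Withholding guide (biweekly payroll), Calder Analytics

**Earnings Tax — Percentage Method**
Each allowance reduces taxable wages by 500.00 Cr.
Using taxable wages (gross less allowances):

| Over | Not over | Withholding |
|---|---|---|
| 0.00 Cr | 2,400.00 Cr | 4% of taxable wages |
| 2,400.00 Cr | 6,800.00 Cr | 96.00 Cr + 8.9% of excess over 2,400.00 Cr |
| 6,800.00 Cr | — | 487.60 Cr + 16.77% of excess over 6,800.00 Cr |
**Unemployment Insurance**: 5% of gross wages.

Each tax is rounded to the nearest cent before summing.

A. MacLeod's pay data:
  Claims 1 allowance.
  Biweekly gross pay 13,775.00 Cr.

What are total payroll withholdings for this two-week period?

2,262.21 Cr

Earnings Tax: taxable = 13,775.00 Cr − 1×500.00 Cr = 13,275.00 Cr
  487.60 Cr + 16.77% × (13,275.00 Cr − 6,800.00 Cr) = 487.60 Cr + 16.77% × 6,475.00 Cr = 1,573.46 Cr
Unemployment Insurance: 5% × 13,775.00 Cr = 688.75 Cr
Total: 1,573.46 Cr + 688.75 Cr = 2,262.21 Cr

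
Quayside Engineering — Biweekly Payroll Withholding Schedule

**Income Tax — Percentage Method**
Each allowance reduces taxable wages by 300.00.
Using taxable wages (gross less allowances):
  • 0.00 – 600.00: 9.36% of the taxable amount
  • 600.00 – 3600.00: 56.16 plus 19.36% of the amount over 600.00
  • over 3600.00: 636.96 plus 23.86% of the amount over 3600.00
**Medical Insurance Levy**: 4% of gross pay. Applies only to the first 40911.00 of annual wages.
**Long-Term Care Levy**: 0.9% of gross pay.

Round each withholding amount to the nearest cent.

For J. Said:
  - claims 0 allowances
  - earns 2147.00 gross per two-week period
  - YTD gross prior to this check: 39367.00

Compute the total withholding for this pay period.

Income Tax: taxable = 2147.00
  56.16 + 19.36% × (2147.00 − 600.00) = 56.16 + 19.36% × 1547.00 = 355.66
Medical Insurance Levy: cap 40911.00 − YTD 39367.00 = 1544.00 subject; 4% × 1544.00 = 61.76
Long-Term Care Levy: 0.9% × 2147.00 = 19.32
Total: 355.66 + 61.76 + 19.32 = 436.74

436.74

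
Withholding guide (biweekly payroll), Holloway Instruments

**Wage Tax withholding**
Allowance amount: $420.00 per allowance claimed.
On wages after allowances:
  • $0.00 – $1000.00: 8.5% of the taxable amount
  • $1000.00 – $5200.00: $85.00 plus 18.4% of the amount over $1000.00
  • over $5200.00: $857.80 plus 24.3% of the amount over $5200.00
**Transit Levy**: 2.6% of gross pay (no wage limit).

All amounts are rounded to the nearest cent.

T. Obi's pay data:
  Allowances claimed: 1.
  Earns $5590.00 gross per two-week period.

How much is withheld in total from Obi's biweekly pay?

Wage Tax: taxable = $5590.00 − 1×$420.00 = $5170.00
  $85.00 + 18.4% × ($5170.00 − $1000.00) = $85.00 + 18.4% × $4170.00 = $852.28
Transit Levy: 2.6% × $5590.00 = $145.34
Total: $852.28 + $145.34 = $997.62

$997.62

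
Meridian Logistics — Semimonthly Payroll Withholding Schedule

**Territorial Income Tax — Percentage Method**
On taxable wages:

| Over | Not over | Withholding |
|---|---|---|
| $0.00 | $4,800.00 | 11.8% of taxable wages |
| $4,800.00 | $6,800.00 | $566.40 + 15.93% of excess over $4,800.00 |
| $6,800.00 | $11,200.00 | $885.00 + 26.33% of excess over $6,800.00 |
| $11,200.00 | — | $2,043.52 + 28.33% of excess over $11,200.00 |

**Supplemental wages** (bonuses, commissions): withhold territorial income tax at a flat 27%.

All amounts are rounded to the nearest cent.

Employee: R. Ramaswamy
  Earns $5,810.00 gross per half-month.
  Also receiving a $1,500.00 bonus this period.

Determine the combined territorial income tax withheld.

$1,132.29

Territorial Income Tax: taxable = $5,810.00
  $566.40 + 15.93% × ($5,810.00 − $4,800.00) = $566.40 + 15.93% × $1,010.00 = $727.29
Supplemental (27% flat on bonus): 27% × $1,500.00 = $405.00
Total territorial income tax: $727.29 + $405.00 = $1,132.29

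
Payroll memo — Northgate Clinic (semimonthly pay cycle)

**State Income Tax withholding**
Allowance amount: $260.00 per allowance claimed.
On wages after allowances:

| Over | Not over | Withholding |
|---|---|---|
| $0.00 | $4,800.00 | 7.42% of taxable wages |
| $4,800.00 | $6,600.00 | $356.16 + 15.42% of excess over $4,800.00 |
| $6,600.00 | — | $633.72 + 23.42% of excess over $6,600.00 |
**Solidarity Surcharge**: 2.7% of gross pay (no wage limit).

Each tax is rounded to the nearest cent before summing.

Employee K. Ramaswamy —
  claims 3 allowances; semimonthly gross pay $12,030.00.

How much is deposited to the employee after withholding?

State Income Tax: taxable = $12,030.00 − 3×$260.00 = $11,250.00
  $633.72 + 23.42% × ($11,250.00 − $6,600.00) = $633.72 + 23.42% × $4,650.00 = $1,722.75
Solidarity Surcharge: 2.7% × $12,030.00 = $324.81
Total withheld: $1,722.75 + $324.81 = $2,047.56
Net pay: $12,030.00 − $2,047.56 = $9,982.44

$9,982.44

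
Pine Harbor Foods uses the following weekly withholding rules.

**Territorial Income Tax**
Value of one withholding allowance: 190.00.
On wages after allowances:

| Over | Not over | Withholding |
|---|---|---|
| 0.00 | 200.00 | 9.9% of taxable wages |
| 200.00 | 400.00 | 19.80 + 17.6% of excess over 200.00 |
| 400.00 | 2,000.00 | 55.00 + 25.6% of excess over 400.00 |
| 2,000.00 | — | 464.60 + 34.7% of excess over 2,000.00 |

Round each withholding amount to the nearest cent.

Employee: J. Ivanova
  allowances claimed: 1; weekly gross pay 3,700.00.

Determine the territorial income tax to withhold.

Territorial Income Tax: taxable = 3,700.00 − 1×190.00 = 3,510.00
  464.60 + 34.7% × (3,510.00 − 2,000.00) = 464.60 + 34.7% × 1,510.00 = 988.57

988.57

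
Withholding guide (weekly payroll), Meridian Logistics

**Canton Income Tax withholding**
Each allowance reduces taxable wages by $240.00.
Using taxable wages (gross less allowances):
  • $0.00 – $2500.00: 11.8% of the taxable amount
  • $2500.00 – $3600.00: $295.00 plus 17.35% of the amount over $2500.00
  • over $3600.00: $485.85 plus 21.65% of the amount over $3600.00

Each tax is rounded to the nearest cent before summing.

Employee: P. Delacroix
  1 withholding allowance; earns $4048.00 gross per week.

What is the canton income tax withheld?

Canton Income Tax: taxable = $4048.00 − 1×$240.00 = $3808.00
  $485.85 + 21.65% × ($3808.00 − $3600.00) = $485.85 + 21.65% × $208.00 = $530.88

$530.88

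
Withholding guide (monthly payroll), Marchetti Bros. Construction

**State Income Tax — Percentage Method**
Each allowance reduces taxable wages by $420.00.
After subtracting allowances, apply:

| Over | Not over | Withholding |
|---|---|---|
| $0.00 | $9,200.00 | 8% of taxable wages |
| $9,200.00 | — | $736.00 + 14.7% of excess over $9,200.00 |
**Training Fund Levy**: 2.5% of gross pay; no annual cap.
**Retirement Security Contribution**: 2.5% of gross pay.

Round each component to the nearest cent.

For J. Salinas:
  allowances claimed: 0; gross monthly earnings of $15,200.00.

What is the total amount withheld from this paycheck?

State Income Tax: taxable = $15,200.00
  $736.00 + 14.7% × ($15,200.00 − $9,200.00) = $736.00 + 14.7% × $6,000.00 = $1,618.00
Training Fund Levy: 2.5% × $15,200.00 = $380.00
Retirement Security Contribution: 2.5% × $15,200.00 = $380.00
Total: $1,618.00 + $380.00 + $380.00 = $2,378.00

$2,378.00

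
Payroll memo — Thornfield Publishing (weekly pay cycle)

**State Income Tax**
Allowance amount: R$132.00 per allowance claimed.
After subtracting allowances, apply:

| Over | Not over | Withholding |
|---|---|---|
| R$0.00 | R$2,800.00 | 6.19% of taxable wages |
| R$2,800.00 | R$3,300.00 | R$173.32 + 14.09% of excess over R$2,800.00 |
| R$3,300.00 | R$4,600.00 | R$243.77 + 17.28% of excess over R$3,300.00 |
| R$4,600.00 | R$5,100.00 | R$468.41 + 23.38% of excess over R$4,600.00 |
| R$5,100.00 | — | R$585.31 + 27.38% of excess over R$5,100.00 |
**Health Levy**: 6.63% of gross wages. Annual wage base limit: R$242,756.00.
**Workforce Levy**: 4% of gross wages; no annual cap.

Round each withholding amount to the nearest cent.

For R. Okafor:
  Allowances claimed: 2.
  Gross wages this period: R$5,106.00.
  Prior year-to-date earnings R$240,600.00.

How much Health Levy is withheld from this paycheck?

Health Levy: cap R$242,756.00 − YTD R$240,600.00 = R$2,156.00 subject; 6.63% × R$2,156.00 = R$142.94

R$142.94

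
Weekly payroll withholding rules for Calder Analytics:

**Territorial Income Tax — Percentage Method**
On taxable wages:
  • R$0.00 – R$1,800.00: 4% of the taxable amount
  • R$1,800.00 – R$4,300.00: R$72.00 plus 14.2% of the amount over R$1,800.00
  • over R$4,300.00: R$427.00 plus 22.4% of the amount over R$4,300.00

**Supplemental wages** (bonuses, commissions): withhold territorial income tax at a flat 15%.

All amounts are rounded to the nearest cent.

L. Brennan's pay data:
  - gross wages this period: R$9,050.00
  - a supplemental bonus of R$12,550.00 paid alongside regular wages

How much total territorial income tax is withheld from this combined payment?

R$3,373.50

Territorial Income Tax: taxable = R$9,050.00
  R$427.00 + 22.4% × (R$9,050.00 − R$4,300.00) = R$427.00 + 22.4% × R$4,750.00 = R$1,491.00
Supplemental (15% flat on bonus): 15% × R$12,550.00 = R$1,882.50
Total territorial income tax: R$1,491.00 + R$1,882.50 = R$3,373.50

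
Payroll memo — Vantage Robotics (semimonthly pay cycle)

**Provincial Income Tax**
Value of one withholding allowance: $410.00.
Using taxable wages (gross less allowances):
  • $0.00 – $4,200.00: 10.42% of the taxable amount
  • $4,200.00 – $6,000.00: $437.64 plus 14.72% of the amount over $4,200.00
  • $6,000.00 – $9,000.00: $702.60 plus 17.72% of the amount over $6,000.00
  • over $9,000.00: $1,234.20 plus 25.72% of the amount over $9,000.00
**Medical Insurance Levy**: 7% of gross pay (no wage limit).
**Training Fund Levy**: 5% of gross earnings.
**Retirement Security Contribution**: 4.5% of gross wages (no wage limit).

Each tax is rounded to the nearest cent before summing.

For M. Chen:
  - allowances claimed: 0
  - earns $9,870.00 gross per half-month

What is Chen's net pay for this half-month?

$6,783.49

Provincial Income Tax: taxable = $9,870.00
  $1,234.20 + 25.72% × ($9,870.00 − $9,000.00) = $1,234.20 + 25.72% × $870.00 = $1,457.96
Medical Insurance Levy: 7% × $9,870.00 = $690.90
Training Fund Levy: 5% × $9,870.00 = $493.50
Retirement Security Contribution: 4.5% × $9,870.00 = $444.15
Total withheld: $1,457.96 + $690.90 + $493.50 + $444.15 = $3,086.51
Net pay: $9,870.00 − $3,086.51 = $6,783.49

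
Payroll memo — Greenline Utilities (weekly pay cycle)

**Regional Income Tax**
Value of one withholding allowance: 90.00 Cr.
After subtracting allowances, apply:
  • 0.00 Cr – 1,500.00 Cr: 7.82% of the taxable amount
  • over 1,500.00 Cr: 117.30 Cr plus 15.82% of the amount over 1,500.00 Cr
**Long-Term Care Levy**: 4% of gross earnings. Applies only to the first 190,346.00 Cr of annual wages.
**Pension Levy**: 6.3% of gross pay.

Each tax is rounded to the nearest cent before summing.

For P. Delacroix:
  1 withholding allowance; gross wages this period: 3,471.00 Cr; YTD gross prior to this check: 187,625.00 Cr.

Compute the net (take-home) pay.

2,728.62 Cr

Regional Income Tax: taxable = 3,471.00 Cr − 1×90.00 Cr = 3,381.00 Cr
  117.30 Cr + 15.82% × (3,381.00 Cr − 1,500.00 Cr) = 117.30 Cr + 15.82% × 1,881.00 Cr = 414.87 Cr
Long-Term Care Levy: cap 190,346.00 Cr − YTD 187,625.00 Cr = 2,721.00 Cr subject; 4% × 2,721.00 Cr = 108.84 Cr
Pension Levy: 6.3% × 3,471.00 Cr = 218.67 Cr
Total withheld: 414.87 Cr + 108.84 Cr + 218.67 Cr = 742.38 Cr
Net pay: 3,471.00 Cr − 742.38 Cr = 2,728.62 Cr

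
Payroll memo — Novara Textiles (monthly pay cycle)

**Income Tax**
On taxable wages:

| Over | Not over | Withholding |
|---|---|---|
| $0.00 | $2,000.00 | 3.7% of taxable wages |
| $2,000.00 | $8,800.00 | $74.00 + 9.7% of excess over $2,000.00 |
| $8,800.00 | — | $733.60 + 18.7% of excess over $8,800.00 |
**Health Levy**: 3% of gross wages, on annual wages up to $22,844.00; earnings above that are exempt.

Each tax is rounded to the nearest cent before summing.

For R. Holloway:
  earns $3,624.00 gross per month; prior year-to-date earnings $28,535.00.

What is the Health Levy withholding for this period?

Health Levy: YTD $28,535.00 ≥ cap $22,844.00 → $0.00

$0.00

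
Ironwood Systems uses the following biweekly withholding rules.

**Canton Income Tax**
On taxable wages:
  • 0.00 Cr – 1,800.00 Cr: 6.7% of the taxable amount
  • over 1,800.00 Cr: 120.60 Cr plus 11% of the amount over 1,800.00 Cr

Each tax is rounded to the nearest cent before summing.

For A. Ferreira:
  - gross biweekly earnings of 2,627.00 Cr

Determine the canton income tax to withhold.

211.57 Cr

Canton Income Tax: taxable = 2,627.00 Cr
  120.60 Cr + 11% × (2,627.00 Cr − 1,800.00 Cr) = 120.60 Cr + 11% × 827.00 Cr = 211.57 Cr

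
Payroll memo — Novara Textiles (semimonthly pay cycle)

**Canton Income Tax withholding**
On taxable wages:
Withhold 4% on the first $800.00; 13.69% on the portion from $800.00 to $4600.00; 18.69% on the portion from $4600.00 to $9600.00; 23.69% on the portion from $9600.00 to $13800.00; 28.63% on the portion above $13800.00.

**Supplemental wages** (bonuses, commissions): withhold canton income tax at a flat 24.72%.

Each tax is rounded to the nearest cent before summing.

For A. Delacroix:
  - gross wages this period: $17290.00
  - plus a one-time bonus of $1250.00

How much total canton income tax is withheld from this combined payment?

Canton Income Tax: taxable = $17290.00
  $2481.70 + 28.63% × ($17290.00 − $13800.00) = $2481.70 + 28.63% × $3490.00 = $3480.89
Supplemental (24.72% flat on bonus): 24.72% × $1250.00 = $309.00
Total canton income tax: $3480.89 + $309.00 = $3789.89

$3789.89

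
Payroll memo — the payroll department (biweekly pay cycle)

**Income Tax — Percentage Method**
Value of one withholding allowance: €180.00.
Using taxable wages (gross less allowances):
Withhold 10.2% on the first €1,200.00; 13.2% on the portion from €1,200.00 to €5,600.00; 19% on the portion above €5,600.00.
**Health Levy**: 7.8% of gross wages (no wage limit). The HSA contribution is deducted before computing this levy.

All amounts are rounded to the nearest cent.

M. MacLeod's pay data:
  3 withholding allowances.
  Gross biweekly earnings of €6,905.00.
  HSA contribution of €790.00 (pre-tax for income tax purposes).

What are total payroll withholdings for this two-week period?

Income Tax: taxable = €6,905.00 − €790.00 − 3×€180.00 = €5,575.00
  €122.40 + 13.2% × (€5,575.00 − €1,200.00) = €122.40 + 13.2% × €4,375.00 = €699.90
Health Levy: 7.8% × €6,115.00 = €476.97
Total: €699.90 + €476.97 = €1,176.87

€1,176.87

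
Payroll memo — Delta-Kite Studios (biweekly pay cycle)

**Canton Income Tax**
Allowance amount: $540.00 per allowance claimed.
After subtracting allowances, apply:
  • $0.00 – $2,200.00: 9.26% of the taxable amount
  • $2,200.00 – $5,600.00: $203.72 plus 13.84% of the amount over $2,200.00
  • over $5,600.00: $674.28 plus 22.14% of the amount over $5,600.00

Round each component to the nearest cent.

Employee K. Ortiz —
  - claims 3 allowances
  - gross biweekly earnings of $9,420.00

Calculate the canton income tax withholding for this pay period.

Canton Income Tax: taxable = $9,420.00 − 3×$540.00 = $7,800.00
  $674.28 + 22.14% × ($7,800.00 − $5,600.00) = $674.28 + 22.14% × $2,200.00 = $1,161.36

$1,161.36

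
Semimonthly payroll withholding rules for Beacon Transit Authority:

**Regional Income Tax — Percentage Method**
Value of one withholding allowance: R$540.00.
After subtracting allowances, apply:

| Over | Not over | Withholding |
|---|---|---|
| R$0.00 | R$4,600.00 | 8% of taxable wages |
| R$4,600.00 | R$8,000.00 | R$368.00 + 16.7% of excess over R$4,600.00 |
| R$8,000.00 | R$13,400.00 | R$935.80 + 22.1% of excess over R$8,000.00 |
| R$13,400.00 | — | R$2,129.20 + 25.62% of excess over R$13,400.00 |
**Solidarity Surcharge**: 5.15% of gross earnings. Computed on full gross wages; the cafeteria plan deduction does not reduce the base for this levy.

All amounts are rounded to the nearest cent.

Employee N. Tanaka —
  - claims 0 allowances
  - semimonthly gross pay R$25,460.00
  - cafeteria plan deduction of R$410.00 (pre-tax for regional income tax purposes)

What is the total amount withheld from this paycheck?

R$6,425.12

Regional Income Tax: taxable = R$25,460.00 − R$410.00 = R$25,050.00
  R$2,129.20 + 25.62% × (R$25,050.00 − R$13,400.00) = R$2,129.20 + 25.62% × R$11,650.00 = R$5,113.93
Solidarity Surcharge: 5.15% × R$25,460.00 = R$1,311.19
Total: R$5,113.93 + R$1,311.19 = R$6,425.12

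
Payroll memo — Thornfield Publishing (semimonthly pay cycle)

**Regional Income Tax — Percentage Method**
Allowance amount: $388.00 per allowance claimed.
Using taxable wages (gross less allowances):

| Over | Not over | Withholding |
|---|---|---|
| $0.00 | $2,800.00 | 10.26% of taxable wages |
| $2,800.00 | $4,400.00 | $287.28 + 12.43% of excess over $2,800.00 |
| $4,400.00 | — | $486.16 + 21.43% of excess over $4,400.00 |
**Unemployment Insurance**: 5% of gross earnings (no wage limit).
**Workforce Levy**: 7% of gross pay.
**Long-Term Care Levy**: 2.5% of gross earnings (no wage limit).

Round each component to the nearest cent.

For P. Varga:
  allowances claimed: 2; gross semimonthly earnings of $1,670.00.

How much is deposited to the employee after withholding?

$1,336.13

Regional Income Tax: taxable = $1,670.00 − 2×$388.00 = $894.00
  10.26% × $894.00 = $91.72
Unemployment Insurance: 5% × $1,670.00 = $83.50
Workforce Levy: 7% × $1,670.00 = $116.90
Long-Term Care Levy: 2.5% × $1,670.00 = $41.75
Total withheld: $91.72 + $83.50 + $116.90 + $41.75 = $333.87
Net pay: $1,670.00 − $333.87 = $1,336.13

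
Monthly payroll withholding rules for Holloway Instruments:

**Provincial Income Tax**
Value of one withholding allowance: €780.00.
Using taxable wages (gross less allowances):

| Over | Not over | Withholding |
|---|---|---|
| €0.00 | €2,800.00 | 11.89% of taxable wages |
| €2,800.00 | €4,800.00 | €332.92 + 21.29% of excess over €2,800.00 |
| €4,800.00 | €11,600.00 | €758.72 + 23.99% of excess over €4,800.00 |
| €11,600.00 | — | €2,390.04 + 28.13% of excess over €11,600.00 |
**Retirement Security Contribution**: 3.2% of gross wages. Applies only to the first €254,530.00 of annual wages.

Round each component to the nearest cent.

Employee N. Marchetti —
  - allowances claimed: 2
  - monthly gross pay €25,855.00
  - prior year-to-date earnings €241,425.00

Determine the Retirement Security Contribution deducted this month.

€419.36

Retirement Security Contribution: cap €254,530.00 − YTD €241,425.00 = €13,105.00 subject; 3.2% × €13,105.00 = €419.36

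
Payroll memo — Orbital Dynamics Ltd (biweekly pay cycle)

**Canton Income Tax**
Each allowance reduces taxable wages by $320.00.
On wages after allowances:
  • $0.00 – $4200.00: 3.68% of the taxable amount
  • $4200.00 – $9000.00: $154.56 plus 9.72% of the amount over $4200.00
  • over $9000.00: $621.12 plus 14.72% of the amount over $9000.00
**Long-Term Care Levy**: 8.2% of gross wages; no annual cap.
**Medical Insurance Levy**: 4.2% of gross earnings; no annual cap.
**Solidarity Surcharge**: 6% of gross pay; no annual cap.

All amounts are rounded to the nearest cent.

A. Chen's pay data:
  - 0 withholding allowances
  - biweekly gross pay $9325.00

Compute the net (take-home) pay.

Canton Income Tax: taxable = $9325.00
  $621.12 + 14.72% × ($9325.00 − $9000.00) = $621.12 + 14.72% × $325.00 = $668.96
Long-Term Care Levy: 8.2% × $9325.00 = $764.65
Medical Insurance Levy: 4.2% × $9325.00 = $391.65
Solidarity Surcharge: 6% × $9325.00 = $559.50
Total withheld: $668.96 + $764.65 + $391.65 + $559.50 = $2384.76
Net pay: $9325.00 − $2384.76 = $6940.24

$6940.24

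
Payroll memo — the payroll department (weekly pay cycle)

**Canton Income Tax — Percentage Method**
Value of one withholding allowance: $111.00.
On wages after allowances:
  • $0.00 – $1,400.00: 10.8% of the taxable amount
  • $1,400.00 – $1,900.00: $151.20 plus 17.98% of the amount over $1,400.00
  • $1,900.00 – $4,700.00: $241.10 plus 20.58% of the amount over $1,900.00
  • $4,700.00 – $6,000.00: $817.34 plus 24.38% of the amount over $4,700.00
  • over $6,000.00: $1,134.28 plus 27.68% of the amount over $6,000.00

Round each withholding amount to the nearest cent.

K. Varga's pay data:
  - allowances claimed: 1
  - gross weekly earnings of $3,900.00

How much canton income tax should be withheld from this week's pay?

Canton Income Tax: taxable = $3,900.00 − 1×$111.00 = $3,789.00
  $241.10 + 20.58% × ($3,789.00 − $1,900.00) = $241.10 + 20.58% × $1,889.00 = $629.86

$629.86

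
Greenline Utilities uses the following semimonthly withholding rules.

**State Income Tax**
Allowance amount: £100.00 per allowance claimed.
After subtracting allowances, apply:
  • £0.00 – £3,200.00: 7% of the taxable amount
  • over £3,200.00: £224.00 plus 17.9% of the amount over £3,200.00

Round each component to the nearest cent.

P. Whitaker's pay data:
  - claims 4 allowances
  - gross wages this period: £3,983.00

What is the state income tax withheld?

£292.56

State Income Tax: taxable = £3,983.00 − 4×£100.00 = £3,583.00
  £224.00 + 17.9% × (£3,583.00 − £3,200.00) = £224.00 + 17.9% × £383.00 = £292.56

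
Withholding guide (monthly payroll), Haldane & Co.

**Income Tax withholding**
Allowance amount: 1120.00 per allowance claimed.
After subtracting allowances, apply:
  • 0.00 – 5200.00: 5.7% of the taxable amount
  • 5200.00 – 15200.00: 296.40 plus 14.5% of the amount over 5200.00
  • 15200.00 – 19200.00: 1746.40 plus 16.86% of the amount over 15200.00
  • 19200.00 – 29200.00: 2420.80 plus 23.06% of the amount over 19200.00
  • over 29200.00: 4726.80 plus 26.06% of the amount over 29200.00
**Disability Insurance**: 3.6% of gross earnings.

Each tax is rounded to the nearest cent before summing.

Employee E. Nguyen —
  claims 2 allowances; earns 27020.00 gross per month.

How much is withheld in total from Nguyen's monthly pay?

Income Tax: taxable = 27020.00 − 2×1120.00 = 24780.00
  2420.80 + 23.06% × (24780.00 − 19200.00) = 2420.80 + 23.06% × 5580.00 = 3707.55
Disability Insurance: 3.6% × 27020.00 = 972.72
Total: 3707.55 + 972.72 = 4680.27

4680.27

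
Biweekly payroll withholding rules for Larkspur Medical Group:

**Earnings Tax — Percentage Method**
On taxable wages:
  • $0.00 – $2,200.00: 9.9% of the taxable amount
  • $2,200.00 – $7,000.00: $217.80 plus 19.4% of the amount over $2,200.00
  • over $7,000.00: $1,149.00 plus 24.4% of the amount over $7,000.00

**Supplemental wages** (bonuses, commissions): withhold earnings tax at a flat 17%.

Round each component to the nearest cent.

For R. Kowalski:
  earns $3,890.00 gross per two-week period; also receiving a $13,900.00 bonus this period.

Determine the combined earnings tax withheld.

Earnings Tax: taxable = $3,890.00
  $217.80 + 19.4% × ($3,890.00 − $2,200.00) = $217.80 + 19.4% × $1,690.00 = $545.66
Supplemental (17% flat on bonus): 17% × $13,900.00 = $2,363.00
Total earnings tax: $545.66 + $2,363.00 = $2,908.66

$2,908.66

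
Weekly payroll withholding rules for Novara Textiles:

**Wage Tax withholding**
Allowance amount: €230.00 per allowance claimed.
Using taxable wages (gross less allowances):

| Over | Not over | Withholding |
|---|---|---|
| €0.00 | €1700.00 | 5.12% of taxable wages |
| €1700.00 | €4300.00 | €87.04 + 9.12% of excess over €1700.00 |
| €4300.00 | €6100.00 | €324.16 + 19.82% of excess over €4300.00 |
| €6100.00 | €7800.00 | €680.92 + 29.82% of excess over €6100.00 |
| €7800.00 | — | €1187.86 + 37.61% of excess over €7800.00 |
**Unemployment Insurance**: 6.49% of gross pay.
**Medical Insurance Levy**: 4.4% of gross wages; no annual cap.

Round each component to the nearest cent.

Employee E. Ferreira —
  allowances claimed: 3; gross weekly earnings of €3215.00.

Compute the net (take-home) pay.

Wage Tax: taxable = €3215.00 − 3×€230.00 = €2525.00
  €87.04 + 9.12% × (€2525.00 − €1700.00) = €87.04 + 9.12% × €825.00 = €162.28
Unemployment Insurance: 6.49% × €3215.00 = €208.65
Medical Insurance Levy: 4.4% × €3215.00 = €141.46
Total withheld: €162.28 + €208.65 + €141.46 = €512.39
Net pay: €3215.00 − €512.39 = €2702.61

€2702.61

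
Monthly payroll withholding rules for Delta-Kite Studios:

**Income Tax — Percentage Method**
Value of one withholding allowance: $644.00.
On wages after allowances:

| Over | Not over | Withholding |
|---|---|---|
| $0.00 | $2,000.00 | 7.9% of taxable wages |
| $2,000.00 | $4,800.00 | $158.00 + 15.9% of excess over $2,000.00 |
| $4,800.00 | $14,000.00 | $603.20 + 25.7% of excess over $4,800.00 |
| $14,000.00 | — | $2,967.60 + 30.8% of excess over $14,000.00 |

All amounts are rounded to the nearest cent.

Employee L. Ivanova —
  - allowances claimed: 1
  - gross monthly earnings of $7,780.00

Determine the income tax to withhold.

$1,203.55

Income Tax: taxable = $7,780.00 − 1×$644.00 = $7,136.00
  $603.20 + 25.7% × ($7,136.00 − $4,800.00) = $603.20 + 25.7% × $2,336.00 = $1,203.55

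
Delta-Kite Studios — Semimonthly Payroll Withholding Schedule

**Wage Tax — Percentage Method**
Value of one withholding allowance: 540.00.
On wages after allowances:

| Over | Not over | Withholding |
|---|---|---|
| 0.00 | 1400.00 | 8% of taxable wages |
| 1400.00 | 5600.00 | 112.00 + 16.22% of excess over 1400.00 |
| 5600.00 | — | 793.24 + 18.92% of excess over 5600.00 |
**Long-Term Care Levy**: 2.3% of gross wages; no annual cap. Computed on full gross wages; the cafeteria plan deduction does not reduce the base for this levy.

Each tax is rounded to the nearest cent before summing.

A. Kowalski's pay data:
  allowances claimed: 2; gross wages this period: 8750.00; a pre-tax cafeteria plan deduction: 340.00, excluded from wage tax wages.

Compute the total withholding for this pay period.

Wage Tax: taxable = 8750.00 − 340.00 − 2×540.00 = 7330.00
  793.24 + 18.92% × (7330.00 − 5600.00) = 793.24 + 18.92% × 1730.00 = 1120.56
Long-Term Care Levy: 2.3% × 8750.00 = 201.25
Total: 1120.56 + 201.25 = 1321.81

1321.81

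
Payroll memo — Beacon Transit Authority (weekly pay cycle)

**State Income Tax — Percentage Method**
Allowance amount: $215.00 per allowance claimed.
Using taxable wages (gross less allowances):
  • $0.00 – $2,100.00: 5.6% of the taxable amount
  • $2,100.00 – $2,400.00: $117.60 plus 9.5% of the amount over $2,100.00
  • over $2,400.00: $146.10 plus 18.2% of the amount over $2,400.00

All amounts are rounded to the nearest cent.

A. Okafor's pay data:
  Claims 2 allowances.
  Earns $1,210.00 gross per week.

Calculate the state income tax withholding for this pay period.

State Income Tax: taxable = $1,210.00 − 2×$215.00 = $780.00
  5.6% × $780.00 = $43.68

$43.68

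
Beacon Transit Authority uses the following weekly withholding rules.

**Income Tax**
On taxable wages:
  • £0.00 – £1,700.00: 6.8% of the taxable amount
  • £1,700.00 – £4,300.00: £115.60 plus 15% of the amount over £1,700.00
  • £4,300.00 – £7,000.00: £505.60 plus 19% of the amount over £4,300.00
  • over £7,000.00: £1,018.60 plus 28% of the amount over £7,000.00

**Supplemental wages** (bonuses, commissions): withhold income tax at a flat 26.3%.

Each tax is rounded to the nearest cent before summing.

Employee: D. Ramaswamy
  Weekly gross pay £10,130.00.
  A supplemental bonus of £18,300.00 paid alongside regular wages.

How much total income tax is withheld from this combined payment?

£6,707.90

Income Tax: taxable = £10,130.00
  £1,018.60 + 28% × (£10,130.00 − £7,000.00) = £1,018.60 + 28% × £3,130.00 = £1,895.00
Supplemental (26.3% flat on bonus): 26.3% × £18,300.00 = £4,812.90
Total income tax: £1,895.00 + £4,812.90 = £6,707.90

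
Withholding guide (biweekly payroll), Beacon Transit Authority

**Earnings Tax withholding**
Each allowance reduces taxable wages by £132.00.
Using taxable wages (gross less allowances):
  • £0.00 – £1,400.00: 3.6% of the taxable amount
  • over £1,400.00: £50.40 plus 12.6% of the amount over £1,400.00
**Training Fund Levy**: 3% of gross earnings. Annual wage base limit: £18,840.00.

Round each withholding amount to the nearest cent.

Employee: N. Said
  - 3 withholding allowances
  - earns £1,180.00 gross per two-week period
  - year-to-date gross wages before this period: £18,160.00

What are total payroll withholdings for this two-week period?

£48.62

Earnings Tax: taxable = £1,180.00 − 3×£132.00 = £784.00
  3.6% × £784.00 = £28.22
Training Fund Levy: cap £18,840.00 − YTD £18,160.00 = £680.00 subject; 3% × £680.00 = £20.40
Total: £28.22 + £20.40 = £48.62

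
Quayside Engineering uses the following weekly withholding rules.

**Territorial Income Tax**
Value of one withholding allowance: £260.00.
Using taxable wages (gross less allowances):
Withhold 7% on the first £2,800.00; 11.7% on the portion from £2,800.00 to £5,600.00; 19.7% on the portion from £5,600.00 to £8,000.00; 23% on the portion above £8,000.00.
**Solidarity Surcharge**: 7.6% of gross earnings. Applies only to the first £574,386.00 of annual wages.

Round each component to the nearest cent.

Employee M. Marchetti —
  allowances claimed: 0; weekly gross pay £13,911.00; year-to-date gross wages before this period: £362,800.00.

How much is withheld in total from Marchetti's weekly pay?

Territorial Income Tax: taxable = £13,911.00
  £996.40 + 23% × (£13,911.00 − £8,000.00) = £996.40 + 23% × £5,911.00 = £2,355.93
Solidarity Surcharge: 7.6% × £13,911.00 = £1,057.24
Total: £2,355.93 + £1,057.24 = £3,413.17

£3,413.17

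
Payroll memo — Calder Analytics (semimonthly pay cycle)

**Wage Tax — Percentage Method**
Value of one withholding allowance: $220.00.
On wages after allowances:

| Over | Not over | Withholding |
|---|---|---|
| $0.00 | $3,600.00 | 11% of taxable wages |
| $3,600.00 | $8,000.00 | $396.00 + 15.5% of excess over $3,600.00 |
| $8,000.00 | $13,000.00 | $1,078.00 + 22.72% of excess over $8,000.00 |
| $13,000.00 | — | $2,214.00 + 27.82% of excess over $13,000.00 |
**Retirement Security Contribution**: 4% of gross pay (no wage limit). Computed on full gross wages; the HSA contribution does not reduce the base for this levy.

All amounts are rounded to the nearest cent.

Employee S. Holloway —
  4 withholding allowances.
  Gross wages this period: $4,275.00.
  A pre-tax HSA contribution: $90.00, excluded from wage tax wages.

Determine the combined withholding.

Wage Tax: taxable = $4,275.00 − $90.00 − 4×$220.00 = $3,305.00
  11% × $3,305.00 = $363.55
Retirement Security Contribution: 4% × $4,275.00 = $171.00
Total: $363.55 + $171.00 = $534.55

$534.55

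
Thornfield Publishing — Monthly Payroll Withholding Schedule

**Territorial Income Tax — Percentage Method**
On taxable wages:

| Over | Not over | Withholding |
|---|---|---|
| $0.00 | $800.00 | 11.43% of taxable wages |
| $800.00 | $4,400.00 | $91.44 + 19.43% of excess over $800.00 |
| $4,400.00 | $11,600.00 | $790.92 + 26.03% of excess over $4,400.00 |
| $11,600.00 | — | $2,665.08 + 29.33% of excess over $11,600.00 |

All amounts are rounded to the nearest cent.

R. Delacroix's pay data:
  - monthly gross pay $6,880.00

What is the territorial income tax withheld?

$1,436.46

Territorial Income Tax: taxable = $6,880.00
  $790.92 + 26.03% × ($6,880.00 − $4,400.00) = $790.92 + 26.03% × $2,480.00 = $1,436.46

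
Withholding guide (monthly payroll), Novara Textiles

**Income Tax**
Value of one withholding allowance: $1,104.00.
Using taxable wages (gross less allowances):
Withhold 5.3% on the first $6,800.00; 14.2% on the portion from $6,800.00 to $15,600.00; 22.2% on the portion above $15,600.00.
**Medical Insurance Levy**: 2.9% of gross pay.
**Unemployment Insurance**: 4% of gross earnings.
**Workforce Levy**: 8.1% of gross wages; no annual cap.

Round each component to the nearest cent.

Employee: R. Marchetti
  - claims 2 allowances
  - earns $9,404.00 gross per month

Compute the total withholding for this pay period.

Income Tax: taxable = $9,404.00 − 2×$1,104.00 = $7,196.00
  $360.40 + 14.2% × ($7,196.00 − $6,800.00) = $360.40 + 14.2% × $396.00 = $416.63
Medical Insurance Levy: 2.9% × $9,404.00 = $272.72
Unemployment Insurance: 4% × $9,404.00 = $376.16
Workforce Levy: 8.1% × $9,404.00 = $761.72
Total: $416.63 + $272.72 + $376.16 + $761.72 = $1,827.23

$1,827.23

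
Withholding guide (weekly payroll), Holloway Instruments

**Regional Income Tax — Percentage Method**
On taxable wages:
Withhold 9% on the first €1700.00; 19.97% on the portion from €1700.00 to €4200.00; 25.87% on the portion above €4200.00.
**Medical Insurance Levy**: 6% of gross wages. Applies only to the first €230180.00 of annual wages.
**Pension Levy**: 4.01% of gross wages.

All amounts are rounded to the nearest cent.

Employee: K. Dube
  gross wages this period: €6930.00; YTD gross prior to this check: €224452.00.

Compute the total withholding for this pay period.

Regional Income Tax: taxable = €6930.00
  €652.25 + 25.87% × (€6930.00 − €4200.00) = €652.25 + 25.87% × €2730.00 = €1358.50
Medical Insurance Levy: cap €230180.00 − YTD €224452.00 = €5728.00 subject; 6% × €5728.00 = €343.68
Pension Levy: 4.01% × €6930.00 = €277.89
Total: €1358.50 + €343.68 + €277.89 = €1980.07

€1980.07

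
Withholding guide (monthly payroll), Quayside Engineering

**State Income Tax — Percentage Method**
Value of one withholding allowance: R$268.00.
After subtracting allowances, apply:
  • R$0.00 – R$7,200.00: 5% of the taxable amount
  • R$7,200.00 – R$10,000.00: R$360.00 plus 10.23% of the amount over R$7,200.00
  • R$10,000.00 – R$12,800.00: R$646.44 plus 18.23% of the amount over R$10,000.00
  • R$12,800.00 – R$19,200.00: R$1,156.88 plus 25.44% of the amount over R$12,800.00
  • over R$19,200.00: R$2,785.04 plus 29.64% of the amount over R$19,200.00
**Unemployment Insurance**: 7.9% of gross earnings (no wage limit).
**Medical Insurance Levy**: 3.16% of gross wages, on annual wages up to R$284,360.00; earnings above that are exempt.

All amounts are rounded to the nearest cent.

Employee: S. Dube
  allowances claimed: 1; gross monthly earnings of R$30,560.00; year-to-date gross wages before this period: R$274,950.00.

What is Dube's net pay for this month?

State Income Tax: taxable = R$30,560.00 − 1×R$268.00 = R$30,292.00
  R$2,785.04 + 29.64% × (R$30,292.00 − R$19,200.00) = R$2,785.04 + 29.64% × R$11,092.00 = R$6,072.71
Unemployment Insurance: 7.9% × R$30,560.00 = R$2,414.24
Medical Insurance Levy: cap R$284,360.00 − YTD R$274,950.00 = R$9,410.00 subject; 3.16% × R$9,410.00 = R$297.36
Total withheld: R$6,072.71 + R$2,414.24 + R$297.36 = R$8,784.31
Net pay: R$30,560.00 − R$8,784.31 = R$21,775.69

R$21,775.69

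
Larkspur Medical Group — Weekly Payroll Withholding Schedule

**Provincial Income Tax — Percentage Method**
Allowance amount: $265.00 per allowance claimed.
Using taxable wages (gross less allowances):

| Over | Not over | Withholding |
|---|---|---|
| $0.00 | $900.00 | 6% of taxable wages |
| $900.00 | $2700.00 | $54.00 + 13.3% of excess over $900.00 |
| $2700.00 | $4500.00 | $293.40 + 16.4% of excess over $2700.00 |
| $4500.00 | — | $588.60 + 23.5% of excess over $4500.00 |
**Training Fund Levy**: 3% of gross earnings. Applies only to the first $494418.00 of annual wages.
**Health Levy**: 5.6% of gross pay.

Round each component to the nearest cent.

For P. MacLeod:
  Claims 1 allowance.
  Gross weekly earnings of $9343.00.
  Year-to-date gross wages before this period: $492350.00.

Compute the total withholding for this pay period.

Provincial Income Tax: taxable = $9343.00 − 1×$265.00 = $9078.00
  $588.60 + 23.5% × ($9078.00 − $4500.00) = $588.60 + 23.5% × $4578.00 = $1664.43
Training Fund Levy: cap $494418.00 − YTD $492350.00 = $2068.00 subject; 3% × $2068.00 = $62.04
Health Levy: 5.6% × $9343.00 = $523.21
Total: $1664.43 + $62.04 + $523.21 = $2249.68

$2249.68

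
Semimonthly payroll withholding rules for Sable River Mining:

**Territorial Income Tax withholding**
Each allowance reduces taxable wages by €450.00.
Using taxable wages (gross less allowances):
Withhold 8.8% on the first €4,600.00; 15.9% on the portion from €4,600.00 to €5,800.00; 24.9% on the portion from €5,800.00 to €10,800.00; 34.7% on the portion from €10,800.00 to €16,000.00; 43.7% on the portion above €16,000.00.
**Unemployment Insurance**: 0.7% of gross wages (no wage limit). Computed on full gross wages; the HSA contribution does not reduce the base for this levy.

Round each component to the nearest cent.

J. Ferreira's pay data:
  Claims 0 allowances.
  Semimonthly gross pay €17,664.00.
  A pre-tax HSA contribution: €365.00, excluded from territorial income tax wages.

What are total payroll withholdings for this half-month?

€4,336.31

Territorial Income Tax: taxable = €17,664.00 − €365.00 = €17,299.00
  €3,645.00 + 43.7% × (€17,299.00 − €16,000.00) = €3,645.00 + 43.7% × €1,299.00 = €4,212.66
Unemployment Insurance: 0.7% × €17,664.00 = €123.65
Total: €4,212.66 + €123.65 = €4,336.31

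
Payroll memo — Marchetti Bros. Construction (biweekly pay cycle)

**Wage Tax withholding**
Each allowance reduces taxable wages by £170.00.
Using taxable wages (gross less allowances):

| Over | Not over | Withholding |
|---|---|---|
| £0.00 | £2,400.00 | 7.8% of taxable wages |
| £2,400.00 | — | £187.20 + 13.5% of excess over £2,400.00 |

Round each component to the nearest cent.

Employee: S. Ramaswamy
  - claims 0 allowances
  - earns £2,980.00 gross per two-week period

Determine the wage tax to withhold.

Wage Tax: taxable = £2,980.00
  £187.20 + 13.5% × (£2,980.00 − £2,400.00) = £187.20 + 13.5% × £580.00 = £265.50

£265.50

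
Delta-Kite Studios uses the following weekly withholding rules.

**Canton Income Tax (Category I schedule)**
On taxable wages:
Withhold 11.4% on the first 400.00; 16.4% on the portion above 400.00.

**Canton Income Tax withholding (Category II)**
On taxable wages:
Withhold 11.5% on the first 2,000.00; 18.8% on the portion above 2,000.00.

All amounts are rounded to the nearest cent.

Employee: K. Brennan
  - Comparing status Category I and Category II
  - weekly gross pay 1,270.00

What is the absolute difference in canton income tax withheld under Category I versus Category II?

Canton Income Tax (Category I): taxable = 1,270.00
  45.60 + 16.4% × (1,270.00 − 400.00) = 45.60 + 16.4% × 870.00 = 188.28
Canton Income Tax (Category II): taxable = 1,270.00
  11.5% × 1,270.00 = 146.05
Difference: |188.28 − 146.05| = 42.23 (higher under Category I)

42.23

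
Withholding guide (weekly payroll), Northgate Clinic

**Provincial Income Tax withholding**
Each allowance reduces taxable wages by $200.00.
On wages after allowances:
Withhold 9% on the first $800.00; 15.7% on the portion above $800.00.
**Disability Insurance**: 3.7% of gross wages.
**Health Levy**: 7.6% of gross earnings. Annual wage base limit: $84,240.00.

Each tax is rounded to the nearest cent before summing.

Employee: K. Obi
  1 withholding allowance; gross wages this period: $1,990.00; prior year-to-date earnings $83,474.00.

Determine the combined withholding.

$359.28

Provincial Income Tax: taxable = $1,990.00 − 1×$200.00 = $1,790.00
  $72.00 + 15.7% × ($1,790.00 − $800.00) = $72.00 + 15.7% × $990.00 = $227.43
Disability Insurance: 3.7% × $1,990.00 = $73.63
Health Levy: cap $84,240.00 − YTD $83,474.00 = $766.00 subject; 7.6% × $766.00 = $58.22
Total: $227.43 + $73.63 + $58.22 = $359.28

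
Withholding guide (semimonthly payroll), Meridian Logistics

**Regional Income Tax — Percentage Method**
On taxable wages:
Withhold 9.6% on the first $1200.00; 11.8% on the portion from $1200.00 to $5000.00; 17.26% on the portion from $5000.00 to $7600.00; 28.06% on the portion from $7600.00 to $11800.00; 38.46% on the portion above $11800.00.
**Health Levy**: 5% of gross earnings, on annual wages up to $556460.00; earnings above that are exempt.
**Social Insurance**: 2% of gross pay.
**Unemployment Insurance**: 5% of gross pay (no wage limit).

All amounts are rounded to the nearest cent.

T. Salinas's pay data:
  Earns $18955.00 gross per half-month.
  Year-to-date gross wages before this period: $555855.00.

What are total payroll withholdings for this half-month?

$6299.79

Regional Income Tax: taxable = $18955.00
  $2190.88 + 38.46% × ($18955.00 − $11800.00) = $2190.88 + 38.46% × $7155.00 = $4942.69
Health Levy: cap $556460.00 − YTD $555855.00 = $605.00 subject; 5% × $605.00 = $30.25
Social Insurance: 2% × $18955.00 = $379.10
Unemployment Insurance: 5% × $18955.00 = $947.75
Total: $4942.69 + $30.25 + $379.10 + $947.75 = $6299.79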